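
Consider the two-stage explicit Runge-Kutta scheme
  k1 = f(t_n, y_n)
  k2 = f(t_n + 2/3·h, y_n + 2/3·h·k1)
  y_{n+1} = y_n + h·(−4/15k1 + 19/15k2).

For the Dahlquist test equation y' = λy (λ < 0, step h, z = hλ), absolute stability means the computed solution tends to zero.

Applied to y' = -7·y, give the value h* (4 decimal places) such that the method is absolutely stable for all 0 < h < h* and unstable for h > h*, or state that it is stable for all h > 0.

(-1.1842,0); λ=-7 ⇒ h* = (45/38)/7 = 0.1692.

Set f=λy, z=hλ:
  k1=λy_n ⇒ h·k1=z·y_n;  k2=λ(1+2/3z)y_n ⇒ h·k2=z(1+2/3z)y_n
  y_{n+1}/y_n = 1 − 4/15z + 19/15z(1+2/3z) = 1 + z + 38/45z²
  Hence R(z) = 1 + z + 38/45z².

Boundary: |R(x)|=1, x<0.
x=-1.18: |R|=0.9958
R=1: x+38/45x²=0 ⇒ x=−45/38=-1.1842; min R=1−1/(4·38/45)=0.7039>−1
Confirm numerically:
  x=-0.927: |R|=0.79866 <1
  x=-0.833: |R|=0.75295 <1
  x=-0.825: |R|=0.74975 <1
  x=-1.759: |R|=1.85378 >1
  x=-1.239: |R|=1.05732 >1
So |R|<1 on (-1.1842, 0).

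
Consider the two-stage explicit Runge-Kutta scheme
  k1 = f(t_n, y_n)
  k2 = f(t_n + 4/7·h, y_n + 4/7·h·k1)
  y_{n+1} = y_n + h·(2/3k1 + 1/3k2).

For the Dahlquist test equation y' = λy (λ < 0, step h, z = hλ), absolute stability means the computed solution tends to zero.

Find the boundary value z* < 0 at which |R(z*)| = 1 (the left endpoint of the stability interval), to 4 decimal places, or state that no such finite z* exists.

Test eqn y'=λy, z=hλ:
  k1=λy_n ⇒ h·k1=z·y_n;  k2=λ(1+4/7z)y_n ⇒ h·k2=z(1+4/7z)y_n
  y_{n+1}/y_n = 1 + 2/3z + 1/3z(1+4/7z) = 1 + z + 4/21z²
  so R(z) = 1 + z + 4/21z².

Need |R(x)|<1, x<0.
x=-1.22: |R|=0.0635
R=1: x+4/21x²=0 ⇒ x=−21/4=-5.2500; min R=1−1/(4·4/21)=-0.3125>−1
Confirm numerically:
  x=-5.226: |R|=0.97611 <1
  x=-4.466: |R|=0.33308 <1
  x=-4.263: |R|=0.19856 <1
  x=-2.189: |R|=0.27629 <1
  x=-5.693: |R|=1.48038 >1
  x=-5.285: |R|=1.03523 >1
So |R|<1 on (-5.2500, 0).

left endpoint -5.2500.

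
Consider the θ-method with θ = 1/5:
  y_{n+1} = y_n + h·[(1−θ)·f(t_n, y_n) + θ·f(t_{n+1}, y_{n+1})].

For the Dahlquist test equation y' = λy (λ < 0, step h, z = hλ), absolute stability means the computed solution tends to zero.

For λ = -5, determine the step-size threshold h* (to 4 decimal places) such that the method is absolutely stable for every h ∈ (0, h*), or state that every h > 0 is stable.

With y'=λy (z=hλ):
  y_{n+1} = y_n + z·[4/5·y_n + 1/5·y_{n+1}] ⇒ (1 − 1/5z)y_{n+1} = (1 + 4/5z)y_n
  R(z) = (1 + 4/5z)/(1 − 1/5z).

Boundary: |R(x)|=1, x<0.
x=-0.59: |R|=0.4723
R=−1: 1+4/5x = −1+1/5x ⇒ -3/5x=2 ⇒ x=2/(-3/5)=-3.3333
Confirm numerically:
  x=-2.669: |R|=0.74012 <1
  x=-2.337: |R|=0.59261 <1
  x=-1.730: |R|=0.28529 <1
  x=-3.568: |R|=1.08217 >1
  x=-3.472: |R|=1.04910 >1
  x=-3.449: |R|=1.04107 >1
Interval (-3.3333, 0).

(-3.3333,0); λ=-5 ⇒ h* = (10/3)/5 = 0.6667.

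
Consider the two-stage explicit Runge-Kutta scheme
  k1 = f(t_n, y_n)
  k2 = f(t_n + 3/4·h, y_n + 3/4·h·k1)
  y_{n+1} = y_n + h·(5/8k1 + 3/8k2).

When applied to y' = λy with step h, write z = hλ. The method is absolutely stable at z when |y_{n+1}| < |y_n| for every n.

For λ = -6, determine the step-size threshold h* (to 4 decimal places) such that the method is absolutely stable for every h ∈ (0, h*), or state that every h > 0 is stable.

On y'=λy, z=hλ:
  k1=λy_n ⇒ h·k1=z·y_n;  k2=λ(1+3/4z)y_n ⇒ h·k2=z(1+3/4z)y_n
  y_{n+1}/y_n = 1 + 5/8z + 3/8z(1+3/4z) = 1 + z + 9/32z²
  Hence R(z) = 1 + z + 9/32z².

Boundary: |R(x)|=1, x<0.
x=-1.07: |R|=0.2520
R=1: x+9/32x²=0 ⇒ x=−32/9=-3.5556; min R=1−1/(4·9/32)=0.1111>−1
Confirm numerically:
  x=-3.245: |R|=0.71657 <1
  x=-2.909: |R|=0.47102 <1
  x=-1.481: |R|=0.13588 <1
  x=-3.917: |R|=1.39819 >1
  x=-3.808: |R|=1.27037 >1
  x=-3.788: |R|=1.24764 >1
Stable set (-3.5556, 0).

(-3.5556,0); λ=-6 ⇒ h* = (32/9)/6 = 0.5926.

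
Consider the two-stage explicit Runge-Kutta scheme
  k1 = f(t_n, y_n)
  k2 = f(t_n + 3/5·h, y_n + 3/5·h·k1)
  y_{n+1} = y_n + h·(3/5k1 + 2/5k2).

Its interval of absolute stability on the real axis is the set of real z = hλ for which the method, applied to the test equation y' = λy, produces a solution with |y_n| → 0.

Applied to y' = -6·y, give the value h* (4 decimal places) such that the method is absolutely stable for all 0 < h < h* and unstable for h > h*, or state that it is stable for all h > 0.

Set f=λy, z=hλ:
  k1=λy_n ⇒ h·k1=z·y_n;  k2=λ(1+3/5z)y_n ⇒ h·k2=z(1+3/5z)y_n
  y_{n+1}/y_n = 1 + 3/5z + 2/5z(1+3/5z) = 1 + z + 6/25z²
  so R(z) = 1 + z + 6/25z².

Solve |R(x)|<1 on ℝ⁻.
x=-0.8: |R|=0.3536
R=1: x+6/25x²=0 ⇒ x=−25/6=-4.1667; min R=1−1/(4·6/25)=-0.0417>−1
Confirm numerically:
  x=-3.573: |R|=0.49092 <1
  x=-3.245: |R|=0.28221 <1
  x=-2.781: |R|=0.07515 <1
  x=-2.650: |R|=0.03540 <1
  x=-4.712: |R|=1.61671 >1
  x=-4.708: |R|=1.61166 >1
Stable set (-4.1667, 0).

(-4.1667,0); λ=-6 ⇒ h* = (25/6)/6 = 0.6944.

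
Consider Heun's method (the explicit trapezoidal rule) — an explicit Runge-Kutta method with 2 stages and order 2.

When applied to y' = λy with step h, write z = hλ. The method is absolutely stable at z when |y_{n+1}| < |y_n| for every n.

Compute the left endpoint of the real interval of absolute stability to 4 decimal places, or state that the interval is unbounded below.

left endpoint -2.0000.

With y'=λy (z=hλ):
  order 2, 2-stage ⇒ R(z)=1+z+z^2/2
  (e.g. R(-1.33)=0.55445, |R|=0.55445)

Boundary: |R(x)|=1, x<0.
x=-1.33: |R|=0.5544
|R(-2.14)|=1.1498 |R(-1.55)|=0.6513 |R(-1.19)|=0.5181
Bisect:
  x_lo=-2.3288 |R|=1.3828  x_hi=-0.1625 |R|=0.8507
  mid=-1.24564 |R|=0.53017 →hi
  mid=-1.78720 |R|=0.80985 →hi
  mid=-2.05799 |R|=1.05967 →lo
  mid=-1.92260 |R|=0.92559 →hi
  mid=-1.99029 |R|=0.99034 →hi
  mid=-2.02414 |R|=1.02443 →lo
  mid=-2.00722 |R|=1.00724 →lo
  ...
  [-2.00008,-1.99994] ⇒ x*=-2.0000
So |R|<1 on (-2.0000, 0).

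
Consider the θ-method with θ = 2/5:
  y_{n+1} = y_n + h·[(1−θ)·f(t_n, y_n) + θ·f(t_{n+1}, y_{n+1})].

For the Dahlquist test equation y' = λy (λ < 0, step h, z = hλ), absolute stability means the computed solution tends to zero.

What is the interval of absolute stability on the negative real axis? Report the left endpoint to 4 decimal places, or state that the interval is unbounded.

With y'=λy (z=hλ):
  y_{n+1} = y_n + z·[3/5·y_n + 2/5·y_{n+1}] ⇒ (1 − 2/5z)y_{n+1} = (1 + 3/5z)y_n
  R(z) = (1 + 3/5z)/(1 − 2/5z).

Find x<0 with |R(x)|<1.
x=-1.16: |R|=0.2077
R=−1: 1+3/5x = −1+2/5x ⇒ -1/5x=2 ⇒ x=2/(-1/5)=-10.0000
Confirm numerically:
  x=-9.717: |R|=0.98842 <1
  x=-8.531: |R|=0.93341 <1
  x=-5.533: |R|=0.72196 <1
  x=-10.394: |R|=1.01528 >1
  x=-10.094: |R|=1.00373 >1
Interval (-10.0000, 0).

z∈(-10.0000,0).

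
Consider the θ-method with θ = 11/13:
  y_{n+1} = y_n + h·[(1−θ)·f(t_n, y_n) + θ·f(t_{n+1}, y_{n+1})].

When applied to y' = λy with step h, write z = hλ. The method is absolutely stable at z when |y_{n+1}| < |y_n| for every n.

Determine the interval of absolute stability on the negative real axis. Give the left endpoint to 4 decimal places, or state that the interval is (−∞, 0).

interval (−∞, 0).

With y'=λy (z=hλ):
  y_{n+1} = y_n + z·[2/13·y_n + 11/13·y_{n+1}] ⇒ (1 − 11/13z)y_{n+1} = (1 + 2/13z)y_n
  R(z) = (1 + 2/13z)/(1 − 11/13z).

Need |R(x)|<1, x<0.
x=-0.59: |R|=0.6065
x=-2: |R|=0.2571
x=-10: |R|=0.0569
x=-100: |R|=0.1680
θ=11/13≥1/2 ⇒ |1+2/13x|<|1−11/13x| ∀x<0 ⇒ stable on all of ℝ⁻.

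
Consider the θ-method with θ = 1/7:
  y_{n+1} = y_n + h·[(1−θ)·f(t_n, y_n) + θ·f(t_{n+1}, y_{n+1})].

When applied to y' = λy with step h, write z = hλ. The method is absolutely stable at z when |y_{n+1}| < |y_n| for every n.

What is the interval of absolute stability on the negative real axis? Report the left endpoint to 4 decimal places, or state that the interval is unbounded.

Set f=λy, z=hλ:
  y_{n+1} = y_n + z·[6/7·y_n + 1/7·y_{n+1}] ⇒ (1 − 1/7z)y_{n+1} = (1 + 6/7z)y_n
  so R(z) = (1 + 6/7z)/(1 − 1/7z).

Find x<0 with |R(x)|<1.
x=-0.38: |R|=0.6396
R=−1: 1+6/7x = −1+1/7x ⇒ -5/7x=2 ⇒ x=2/(-5/7)=-2.8000
Confirm numerically:
  x=-1.925: |R|=0.50980 <1
  x=-1.769: |R|=0.41213 <1
  x=-1.579: |R|=0.28838 <1
  x=-3.338: |R|=1.26021 >1
  x=-3.015: |R|=1.10734 >1
Stable set (-2.8000, 0).

(-2.8000, 0).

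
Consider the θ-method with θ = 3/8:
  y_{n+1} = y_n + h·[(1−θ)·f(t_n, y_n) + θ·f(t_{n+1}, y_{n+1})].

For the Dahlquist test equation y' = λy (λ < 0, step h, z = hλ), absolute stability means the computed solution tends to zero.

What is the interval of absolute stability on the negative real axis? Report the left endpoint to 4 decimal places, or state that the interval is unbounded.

(-8.0000, 0).

On y'=λy, z=hλ:
  y_{n+1} = y_n + z·[5/8·y_n + 3/8·y_{n+1}] ⇒ (1 − 3/8z)y_{n+1} = (1 + 5/8z)y_n
  ⇒ R(z) = (1 + 5/8z)/(1 − 3/8z).

Need |R(x)|<1, x<0.
x=-1.41: |R|=0.0777
R=−1: 1+5/8x = −1+3/8x ⇒ -1/4x=2 ⇒ x=2/(-1/4)=-8.0000
Confirm numerically:
  x=-5.708: |R|=0.81754 <1
  x=-5.187: |R|=0.76122 <1
  x=-3.469: |R|=0.50769 <1
  x=-8.408: |R|=1.02456 >1
  x=-8.236: |R|=1.01443 >1
Interval (-8.0000, 0).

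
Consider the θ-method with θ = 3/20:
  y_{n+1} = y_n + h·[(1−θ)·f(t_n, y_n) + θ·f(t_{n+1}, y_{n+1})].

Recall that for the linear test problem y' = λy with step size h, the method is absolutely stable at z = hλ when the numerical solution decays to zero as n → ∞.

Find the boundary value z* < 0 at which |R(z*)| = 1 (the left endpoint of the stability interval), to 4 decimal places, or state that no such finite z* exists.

On y'=λy, z=hλ:
  y_{n+1} = y_n + z·[17/20·y_n + 3/20·y_{n+1}] ⇒ (1 − 3/20z)y_{n+1} = (1 + 17/20z)y_n
  R(z) = (1 + 17/20z)/(1 − 3/20z).

Need |R(x)|<1, x<0.
x=-0.99: |R|=0.1380
R=−1: 1+17/20x = −1+3/20x ⇒ -7/10x=2 ⇒ x=2/(-7/10)=-2.8571
Confirm numerically:
  x=-2.025: |R|=0.55321 <1
  x=-2.016: |R|=0.54791 <1
  x=-1.955: |R|=0.51170 <1
  x=-3.366: |R|=1.23669 >1
  x=-3.181: |R|=1.15347 >1
  x=-2.878: |R|=1.01020 >1
Interval (-2.8571, 0).

left endpoint -2.8571.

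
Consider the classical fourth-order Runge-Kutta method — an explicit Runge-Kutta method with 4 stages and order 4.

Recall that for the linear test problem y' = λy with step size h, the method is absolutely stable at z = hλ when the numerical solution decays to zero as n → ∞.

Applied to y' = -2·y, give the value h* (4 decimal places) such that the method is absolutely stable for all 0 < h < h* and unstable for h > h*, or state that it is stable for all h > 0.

(-2.7853,0); λ=-2 ⇒ h* = 1.3926.

With y'=λy (z=hλ):
  order 4, 4-stage ⇒ R(z)=1+z+z^2/2+z^3/6+z^4/24
  (e.g. R(-0.61)=0.54399, |R|=0.54399)

Find x<0 with |R(x)|<1.
x=-0.61: |R|=0.5440
|R(-3.18)|=1.7775 |R(-3.01)|=1.3951 |R(-0.8)|=0.4517
Bisect:
  x_lo=-3.3603 |R|=2.2740  x_hi=-0.3312 |R|=0.7181
  mid=-1.84574 |R|=0.29322 →hi
  mid=-2.60300 |R|=0.75819 →hi
  mid=-2.98163 |R|=1.33867 →lo
  mid=-2.79231 |R|=1.01063 →lo
  mid=-2.69765 |R|=0.87571 →hi
  mid=-2.74498 |R|=0.94091 →hi
  mid=-2.76865 |R|=0.97519 →hi
  mid=-2.78048 |R|=0.99277 →hi
  mid=-2.78640 |R|=1.00166 →lo
  ...
  [-2.78547,-2.78529] ⇒ x*=-2.7853
So |R|<1 on (-2.7853, 0).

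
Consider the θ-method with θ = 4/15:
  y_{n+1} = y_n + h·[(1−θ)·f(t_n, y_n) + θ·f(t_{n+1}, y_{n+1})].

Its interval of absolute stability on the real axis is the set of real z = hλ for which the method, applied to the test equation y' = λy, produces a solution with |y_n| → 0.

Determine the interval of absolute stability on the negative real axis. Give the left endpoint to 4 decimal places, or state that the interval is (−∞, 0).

z∈(-4.2857,0).

Test eqn y'=λy, z=hλ:
  y_{n+1} = y_n + z·[11/15·y_n + 4/15·y_{n+1}] ⇒ (1 − 4/15z)y_{n+1} = (1 + 11/15z)y_n
  R(z) = (1 + 11/15z)/(1 − 4/15z).

Boundary: |R(x)|=1, x<0.
x=-1.38: |R|=0.0088
R=−1: 1+11/15x = −1+4/15x ⇒ -7/15x=2 ⇒ x=2/(-7/15)=-4.2857
Confirm numerically:
  x=-2.440: |R|=0.47819 <1
  x=-2.355: |R|=0.44656 <1
  x=-1.811: |R|=0.22123 <1
  x=-4.785: |R|=1.10237 >1
  x=-4.565: |R|=1.05878 >1
Interval (-4.2857, 0).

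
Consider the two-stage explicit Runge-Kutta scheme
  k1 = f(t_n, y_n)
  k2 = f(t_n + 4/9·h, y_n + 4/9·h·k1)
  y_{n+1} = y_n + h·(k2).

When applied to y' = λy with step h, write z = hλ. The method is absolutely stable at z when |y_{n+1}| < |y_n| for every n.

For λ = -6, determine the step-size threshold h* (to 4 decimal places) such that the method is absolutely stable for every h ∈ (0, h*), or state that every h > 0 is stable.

(-2.2500,0); λ=-6 ⇒ h* = (9/4)/6 = 0.3750.

Set f=λy, z=hλ:
  k1=λy_n ⇒ h·k1=z·y_n;  k2=λ(1+4/9z)y_n ⇒ h·k2=z(1+4/9z)y_n
  y_{n+1}/y_n = 1 + z(1+4/9z) = 1 + z + 4/9z²
  Hence R(z) = 1 + z + 4/9z².

Find x<0 with |R(x)|<1.
x=-0.65: |R|=0.5378
R=1: x+4/9x²=0 ⇒ x=−9/4=-2.2500; min R=1−1/(4·4/9)=0.4375>−1
Confirm numerically:
  x=-1.916: |R|=0.71558 <1
  x=-1.236: |R|=0.44298 <1
  x=-0.999: |R|=0.44456 <1
  x=-2.747: |R|=1.60678 >1
  x=-2.502: |R|=1.28022 >1
Stable set (-2.2500, 0).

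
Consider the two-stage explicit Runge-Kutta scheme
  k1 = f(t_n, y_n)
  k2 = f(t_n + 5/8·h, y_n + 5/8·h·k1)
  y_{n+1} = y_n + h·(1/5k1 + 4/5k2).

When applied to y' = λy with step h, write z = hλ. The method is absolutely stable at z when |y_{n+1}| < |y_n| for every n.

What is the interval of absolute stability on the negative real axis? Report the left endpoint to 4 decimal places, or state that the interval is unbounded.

(-2.0000, 0).

On y'=λy, z=hλ:
  k1=λy_n ⇒ h·k1=z·y_n;  k2=λ(1+5/8z)y_n ⇒ h·k2=z(1+5/8z)y_n
  y_{n+1}/y_n = 1 + 1/5z + 4/5z(1+5/8z) = 1 + z + 1/2z²
  so R(z) = 1 + z + 1/2z².

Boundary: |R(x)|=1, x<0.
x=-1.78: |R|=0.8042
R=1: x+1/2x²=0 ⇒ x=−2=-2.0000; min R=1−1/(4·1/2)=0.5000>−1
Confirm numerically:
  x=-1.879: |R|=0.88632 <1
  x=-1.859: |R|=0.86894 <1
  x=-1.429: |R|=0.59202 <1
  x=-2.598: |R|=1.77680 >1
  x=-2.484: |R|=1.60113 >1
So |R|<1 on (-2.0000, 0).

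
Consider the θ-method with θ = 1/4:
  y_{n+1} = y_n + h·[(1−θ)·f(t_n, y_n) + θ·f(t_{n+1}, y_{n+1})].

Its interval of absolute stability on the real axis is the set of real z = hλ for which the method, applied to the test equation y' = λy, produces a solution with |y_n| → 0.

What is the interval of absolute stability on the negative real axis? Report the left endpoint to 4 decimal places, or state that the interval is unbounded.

z∈(-4.0000,0).

With y'=λy (z=hλ):
  y_{n+1} = y_n + z·[3/4·y_n + 1/4·y_{n+1}] ⇒ (1 − 1/4z)y_{n+1} = (1 + 3/4z)y_n
  ⇒ R(z) = (1 + 3/4z)/(1 − 1/4z).

Solve |R(x)|<1 on ℝ⁻.
x=-0.8: |R|=0.3333
R=−1: 1+3/4x = −1+1/4x ⇒ -1/2x=2 ⇒ x=2/(-1/2)=-4.0000
Confirm numerically:
  x=-2.899: |R|=0.68082 <1
  x=-2.695: |R|=0.61016 <1
  x=-2.597: |R|=0.57466 <1
  x=-4.452: |R|=1.10696 >1
  x=-4.415: |R|=1.09863 >1
  x=-4.175: |R|=1.04281 >1
Stable set (-4.0000, 0).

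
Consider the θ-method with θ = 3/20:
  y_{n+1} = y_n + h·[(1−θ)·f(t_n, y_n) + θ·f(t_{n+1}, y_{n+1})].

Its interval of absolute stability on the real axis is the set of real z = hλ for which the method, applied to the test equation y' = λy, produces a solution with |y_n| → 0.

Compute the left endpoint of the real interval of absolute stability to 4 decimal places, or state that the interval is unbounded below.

left endpoint -2.8571.

With y'=λy (z=hλ):
  y_{n+1} = y_n + z·[17/20·y_n + 3/20·y_{n+1}] ⇒ (1 − 3/20z)y_{n+1} = (1 + 17/20z)y_n
  so R(z) = (1 + 17/20z)/(1 − 3/20z).

Find x<0 with |R(x)|<1.
x=-1.54: |R|=0.2510
R=−1: 1+17/20x = −1+3/20x ⇒ -7/10x=2 ⇒ x=2/(-7/10)=-2.8571
Confirm numerically:
  x=-2.241: |R|=0.67721 <1
  x=-1.869: |R|=0.45976 <1
  x=-1.489: |R|=0.21715 <1
  x=-1.331: |R|=0.10949 <1
  x=-3.224: |R|=1.17309 >1
  x=-3.206: |R|=1.16490 >1
  x=-3.103: |R|=1.11744 >1
So |R|<1 on (-2.8571, 0).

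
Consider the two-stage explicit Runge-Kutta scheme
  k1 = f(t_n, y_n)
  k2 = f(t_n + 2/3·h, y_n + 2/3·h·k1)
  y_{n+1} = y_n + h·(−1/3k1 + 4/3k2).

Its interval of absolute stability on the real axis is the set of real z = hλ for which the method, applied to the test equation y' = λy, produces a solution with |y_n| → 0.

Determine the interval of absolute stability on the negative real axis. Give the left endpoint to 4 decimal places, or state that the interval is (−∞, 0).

z∈(-1.1250,0).

On y'=λy, z=hλ:
  k1=λy_n ⇒ h·k1=z·y_n;  k2=λ(1+2/3z)y_n ⇒ h·k2=z(1+2/3z)y_n
  y_{n+1}/y_n = 1 − 1/3z + 4/3z(1+2/3z) = 1 + z + 8/9z²
  so R(z) = 1 + z + 8/9z².

Boundary: |R(x)|=1, x<0.
x=-1.52: |R|=1.5337
R=1: x+8/9x²=0 ⇒ x=−9/8=-1.1250; min R=1−1/(4·8/9)=0.7188>−1
Confirm numerically:
  x=-1.041: |R|=0.92227 <1
  x=-0.973: |R|=0.86854 <1
  x=-0.474: |R|=0.72571 <1
  x=-1.722: |R|=1.91381 >1
  x=-1.563: |R|=1.60853 >1
  x=-1.278: |R|=1.17381 >1
Interval (-1.1250, 0).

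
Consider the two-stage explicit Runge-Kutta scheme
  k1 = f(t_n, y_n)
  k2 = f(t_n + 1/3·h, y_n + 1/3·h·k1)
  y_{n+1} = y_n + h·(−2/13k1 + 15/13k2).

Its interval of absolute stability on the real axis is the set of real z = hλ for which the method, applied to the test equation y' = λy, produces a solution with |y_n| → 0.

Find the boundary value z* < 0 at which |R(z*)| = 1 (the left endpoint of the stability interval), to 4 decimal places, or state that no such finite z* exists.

z* = -2.6000.

With y'=λy (z=hλ):
  k1=λy_n ⇒ h·k1=z·y_n;  k2=λ(1+1/3z)y_n ⇒ h·k2=z(1+1/3z)y_n
  y_{n+1}/y_n = 1 − 2/13z + 15/13z(1+1/3z) = 1 + z + 5/13z²
  ⇒ R(z) = 1 + z + 5/13z².

Solve |R(x)|<1 on ℝ⁻.
x=-1.48: |R|=0.3625
R=1: x+5/13x²=0 ⇒ x=−13/5=-2.6000; min R=1−1/(4·5/13)=0.3500>−1
Confirm numerically:
  x=-2.170: |R|=0.64112 <1
  x=-1.664: |R|=0.40096 <1
  x=-1.596: |R|=0.38370 <1
  x=-3.181: |R|=1.71083 >1
  x=-2.656: |R|=1.05721 >1
Stable set (-2.6000, 0).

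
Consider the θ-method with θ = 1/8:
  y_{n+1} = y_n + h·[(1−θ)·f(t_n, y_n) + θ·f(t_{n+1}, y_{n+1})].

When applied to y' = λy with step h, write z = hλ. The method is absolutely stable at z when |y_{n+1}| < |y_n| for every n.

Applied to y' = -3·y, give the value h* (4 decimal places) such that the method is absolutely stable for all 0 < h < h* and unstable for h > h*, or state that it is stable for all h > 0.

(-2.6667,0); λ=-3 ⇒ h* = (8/3)/3 = 0.8889.

With y'=λy (z=hλ):
  y_{n+1} = y_n + z·[7/8·y_n + 1/8·y_{n+1}] ⇒ (1 − 1/8z)y_{n+1} = (1 + 7/8z)y_n
  so R(z) = (1 + 7/8z)/(1 − 1/8z).

Boundary: |R(x)|=1, x<0.
x=-0.73: |R|=0.3310
R=−1: 1+7/8x = −1+1/8x ⇒ -3/4x=2 ⇒ x=2/(-3/4)=-2.6667
Confirm numerically:
  x=-1.758: |R|=0.44128 <1
  x=-1.211: |R|=0.05179 <1
  x=-1.098: |R|=0.03451 <1
  x=-2.960: |R|=1.16058 >1
  x=-2.917: |R|=1.13758 >1
  x=-2.884: |R|=1.11981 >1
Interval (-2.6667, 0).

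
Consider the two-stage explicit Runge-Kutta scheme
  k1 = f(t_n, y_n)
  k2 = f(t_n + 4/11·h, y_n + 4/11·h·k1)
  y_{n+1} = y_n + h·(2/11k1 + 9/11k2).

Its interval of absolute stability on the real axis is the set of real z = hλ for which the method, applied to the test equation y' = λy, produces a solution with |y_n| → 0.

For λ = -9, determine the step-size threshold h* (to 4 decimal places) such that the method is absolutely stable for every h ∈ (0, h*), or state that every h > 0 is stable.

With y'=λy (z=hλ):
  k1=λy_n ⇒ h·k1=z·y_n;  k2=λ(1+4/11z)y_n ⇒ h·k2=z(1+4/11z)y_n
  y_{n+1}/y_n = 1 + 2/11z + 9/11z(1+4/11z) = 1 + z + 36/121z²
  ⇒ R(z) = 1 + z + 36/121z².

Find x<0 with |R(x)|<1.
x=-0.97: |R|=0.3099
R=1: x+36/121x²=0 ⇒ x=−121/36=-3.3611; min R=1−1/(4·36/121)=0.1597>−1
Confirm numerically:
  x=-2.933: |R|=0.62642 <1
  x=-2.617: |R|=0.42063 <1
  x=-2.261: |R|=0.25996 <1
  x=-3.959: |R|=1.70424 >1
  x=-3.642: |R|=1.30436 >1
Stable set (-3.3611, 0).

(-3.3611,0); λ=-9 ⇒ h* = (121/36)/9 = 0.3735.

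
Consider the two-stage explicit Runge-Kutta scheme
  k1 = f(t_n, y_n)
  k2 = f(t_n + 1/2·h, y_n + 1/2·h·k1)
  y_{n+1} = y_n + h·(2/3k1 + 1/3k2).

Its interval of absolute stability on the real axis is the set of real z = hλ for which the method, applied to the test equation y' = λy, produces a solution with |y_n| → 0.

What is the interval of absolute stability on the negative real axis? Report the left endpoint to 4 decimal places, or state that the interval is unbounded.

z∈(-6.0000,0).

With y'=λy (z=hλ):
  k1=λy_n ⇒ h·k1=z·y_n;  k2=λ(1+1/2z)y_n ⇒ h·k2=z(1+1/2z)y_n
  y_{n+1}/y_n = 1 + 2/3z + 1/3z(1+1/2z) = 1 + z + 1/6z²
  ⇒ R(z) = 1 + z + 1/6z².

Boundary: |R(x)|=1, x<0.
x=-0.58: |R|=0.4761
R=1: x+1/6x²=0 ⇒ x=−6=-6.0000; min R=1−1/(4·1/6)=-0.5000>−1
Confirm numerically:
  x=-5.689: |R|=0.70512 <1
  x=-5.092: |R|=0.22941 <1
  x=-3.386: |R|=0.47517 <1
  x=-2.478: |R|=0.45459 <1
  x=-6.267: |R|=1.27888 >1
  x=-6.180: |R|=1.18540 >1
  x=-6.138: |R|=1.14117 >1
So |R|<1 on (-6.0000, 0).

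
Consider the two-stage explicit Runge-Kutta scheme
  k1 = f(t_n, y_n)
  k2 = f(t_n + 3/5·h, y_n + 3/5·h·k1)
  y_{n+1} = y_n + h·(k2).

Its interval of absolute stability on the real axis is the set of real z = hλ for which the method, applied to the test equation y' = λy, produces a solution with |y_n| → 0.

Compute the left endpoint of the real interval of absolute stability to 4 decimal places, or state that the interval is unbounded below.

On y'=λy, z=hλ:
  k1=λy_n ⇒ h·k1=z·y_n;  k2=λ(1+3/5z)y_n ⇒ h·k2=z(1+3/5z)y_n
  y_{n+1}/y_n = 1 + z(1+3/5z) = 1 + z + 3/5z²
  ⇒ R(z) = 1 + z + 3/5z².

Solve |R(x)|<1 on ℝ⁻.
x=-0.78: |R|=0.5850
R=1: x+3/5x²=0 ⇒ x=−5/3=-1.6667; min R=1−1/(4·3/5)=0.5833>−1
Confirm numerically:
  x=-1.495: |R|=0.84601 <1
  x=-1.480: |R|=0.83424 <1
  x=-1.044: |R|=0.60996 <1
  x=-2.266: |R|=1.81485 >1
  x=-1.915: |R|=1.28534 >1
  x=-1.734: |R|=1.07005 >1
Stable set (-1.6667, 0).

left endpoint -1.6667.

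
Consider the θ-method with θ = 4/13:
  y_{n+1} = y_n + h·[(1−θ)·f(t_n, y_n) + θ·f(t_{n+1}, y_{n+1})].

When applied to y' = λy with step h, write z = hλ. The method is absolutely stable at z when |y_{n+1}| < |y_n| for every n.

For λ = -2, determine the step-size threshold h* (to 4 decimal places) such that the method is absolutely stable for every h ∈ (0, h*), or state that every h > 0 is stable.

(-5.2000,0); λ=-2 ⇒ h* = (26/5)/2 = 2.6000.

On y'=λy, z=hλ:
  y_{n+1} = y_n + z·[9/13·y_n + 4/13·y_{n+1}] ⇒ (1 − 4/13z)y_{n+1} = (1 + 9/13z)y_n
  ⇒ R(z) = (1 + 9/13z)/(1 − 4/13z).

Find x<0 with |R(x)|<1.
x=-1.1: |R|=0.1782
R=−1: 1+9/13x = −1+4/13x ⇒ -5/13x=2 ⇒ x=2/(-5/13)=-5.2000
Confirm numerically:
  x=-5.102: |R|=0.98533 <1
  x=-4.965: |R|=0.96424 <1
  x=-3.267: |R|=0.62924 <1
  x=-5.417: |R|=1.03130 >1
  x=-5.263: |R|=1.00925 >1
  x=-5.228: |R|=1.00413 >1
So |R|<1 on (-5.2000, 0).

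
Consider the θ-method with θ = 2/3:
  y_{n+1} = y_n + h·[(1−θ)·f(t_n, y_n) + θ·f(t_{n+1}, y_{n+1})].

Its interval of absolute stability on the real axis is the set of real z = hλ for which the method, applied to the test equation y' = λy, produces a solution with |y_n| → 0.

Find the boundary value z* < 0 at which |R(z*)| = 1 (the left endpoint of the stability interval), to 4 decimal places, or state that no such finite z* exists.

interval (−∞, 0).

On y'=λy, z=hλ:
  y_{n+1} = y_n + z·[1/3·y_n + 2/3·y_{n+1}] ⇒ (1 − 2/3z)y_{n+1} = (1 + 1/3z)y_n
  so R(z) = (1 + 1/3z)/(1 − 2/3z).

Need |R(x)|<1, x<0.
x=-1.56: |R|=0.2353
x=-2: |R|=0.1429
x=-10: |R|=0.3043
x=-100: |R|=0.4778
θ=2/3≥1/2 ⇒ |1+1/3x|<|1−2/3x| ∀x<0 ⇒ stable on all of ℝ⁻.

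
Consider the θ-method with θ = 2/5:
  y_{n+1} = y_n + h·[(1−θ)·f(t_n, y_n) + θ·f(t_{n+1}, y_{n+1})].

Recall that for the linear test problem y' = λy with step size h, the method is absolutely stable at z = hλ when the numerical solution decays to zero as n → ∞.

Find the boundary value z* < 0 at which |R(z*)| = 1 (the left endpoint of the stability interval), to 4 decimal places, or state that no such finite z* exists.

left endpoint -10.0000.

Set f=λy, z=hλ:
  y_{n+1} = y_n + z·[3/5·y_n + 2/5·y_{n+1}] ⇒ (1 − 2/5z)y_{n+1} = (1 + 3/5z)y_n
  so R(z) = (1 + 3/5z)/(1 − 2/5z).

Need |R(x)|<1, x<0.
x=-0.64: |R|=0.4904
R=−1: 1+3/5x = −1+2/5x ⇒ -1/5x=2 ⇒ x=2/(-1/5)=-10.0000
Confirm numerically:
  x=-8.309: |R|=0.92178 <1
  x=-7.410: |R|=0.86932 <1
  x=-5.873: |R|=0.75355 <1
  x=-10.448: |R|=1.01730 >1
  x=-10.446: |R|=1.01723 >1
Stable set (-10.0000, 0).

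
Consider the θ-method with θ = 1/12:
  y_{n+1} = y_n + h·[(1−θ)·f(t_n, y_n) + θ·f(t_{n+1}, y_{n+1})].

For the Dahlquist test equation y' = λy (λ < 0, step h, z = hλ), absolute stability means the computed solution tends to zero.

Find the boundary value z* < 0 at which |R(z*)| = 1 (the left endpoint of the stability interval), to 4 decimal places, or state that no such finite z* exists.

left endpoint -2.4000.

On y'=λy, z=hλ:
  y_{n+1} = y_n + z·[11/12·y_n + 1/12·y_{n+1}] ⇒ (1 − 1/12z)y_{n+1} = (1 + 11/12z)y_n
  so R(z) = (1 + 11/12z)/(1 − 1/12z).

Find x<0 with |R(x)|<1.
x=-0.39: |R|=0.6223
R=−1: 1+11/12x = −1+1/12x ⇒ -5/6x=2 ⇒ x=2/(-5/6)=-2.4000
Confirm numerically:
  x=-1.996: |R|=0.71135 <1
  x=-1.449: |R|=0.29288 <1
  x=-1.119: |R|=0.02355 <1
  x=-2.952: |R|=1.36918 >1
  x=-2.646: |R|=1.16796 >1
Stable set (-2.4000, 0).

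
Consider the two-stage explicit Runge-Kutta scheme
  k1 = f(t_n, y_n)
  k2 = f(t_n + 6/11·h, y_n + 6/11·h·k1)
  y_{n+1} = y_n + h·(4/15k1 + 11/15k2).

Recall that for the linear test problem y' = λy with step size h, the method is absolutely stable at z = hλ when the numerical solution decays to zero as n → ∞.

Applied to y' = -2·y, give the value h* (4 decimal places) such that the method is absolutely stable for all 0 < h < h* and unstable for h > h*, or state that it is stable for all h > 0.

(-2.5000,0); λ=-2 ⇒ h* = (5/2)/2 = 1.2500.

With y'=λy (z=hλ):
  k1=λy_n ⇒ h·k1=z·y_n;  k2=λ(1+6/11z)y_n ⇒ h·k2=z(1+6/11z)y_n
  y_{n+1}/y_n = 1 + 4/15z + 11/15z(1+6/11z) = 1 + z + 2/5z²
  so R(z) = 1 + z + 2/5z².

Boundary: |R(x)|=1, x<0.
x=-1.34: |R|=0.3782
R=1: x+2/5x²=0 ⇒ x=−5/2=-2.5000; min R=1−1/(4·2/5)=0.3750>−1
Confirm numerically:
  x=-2.452: |R|=0.95292 <1
  x=-2.072: |R|=0.64527 <1
  x=-1.809: |R|=0.49999 <1
  x=-1.736: |R|=0.46948 <1
  x=-3.021: |R|=1.62958 >1
  x=-2.962: |R|=1.54738 >1
Interval (-2.5000, 0).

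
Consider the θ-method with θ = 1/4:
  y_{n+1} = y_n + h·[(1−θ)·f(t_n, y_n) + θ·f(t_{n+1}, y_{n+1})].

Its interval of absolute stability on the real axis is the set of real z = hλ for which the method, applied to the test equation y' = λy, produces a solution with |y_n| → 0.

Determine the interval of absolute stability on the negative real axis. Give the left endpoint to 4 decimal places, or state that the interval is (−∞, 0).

On y'=λy, z=hλ:
  y_{n+1} = y_n + z·[3/4·y_n + 1/4·y_{n+1}] ⇒ (1 − 1/4z)y_{n+1} = (1 + 3/4z)y_n
  ⇒ R(z) = (1 + 3/4z)/(1 − 1/4z).

Boundary: |R(x)|=1, x<0.
x=-1.64: |R|=0.1631
R=−1: 1+3/4x = −1+1/4x ⇒ -1/2x=2 ⇒ x=2/(-1/2)=-4.0000
Confirm numerically:
  x=-3.962: |R|=0.99045 <1
  x=-3.710: |R|=0.92477 <1
  x=-2.037: |R|=0.34968 <1
  x=-4.549: |R|=1.12844 >1
  x=-4.499: |R|=1.11743 >1
  x=-4.149: |R|=1.03657 >1
So |R|<1 on (-4.0000, 0).

(-4.0000, 0).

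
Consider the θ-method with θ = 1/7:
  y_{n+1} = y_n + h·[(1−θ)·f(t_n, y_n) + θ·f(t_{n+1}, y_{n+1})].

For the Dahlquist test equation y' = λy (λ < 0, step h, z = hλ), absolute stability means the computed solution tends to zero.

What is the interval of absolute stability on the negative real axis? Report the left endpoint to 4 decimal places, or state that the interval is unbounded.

z∈(-2.8000,0).

On y'=λy, z=hλ:
  y_{n+1} = y_n + z·[6/7·y_n + 1/7·y_{n+1}] ⇒ (1 − 1/7z)y_{n+1} = (1 + 6/7z)y_n
  so R(z) = (1 + 6/7z)/(1 − 1/7z).

Boundary: |R(x)|=1, x<0.
x=-0.94: |R|=0.1713
R=−1: 1+6/7x = −1+1/7x ⇒ -5/7x=2 ⇒ x=2/(-5/7)=-2.8000
Confirm numerically:
  x=-2.196: |R|=0.67160 <1
  x=-1.754: |R|=0.40256 <1
  x=-1.349: |R|=0.13103 <1
  x=-3.384: |R|=1.28120 >1
  x=-3.249: |R|=1.21905 >1
  x=-2.896: |R|=1.04850 >1
Interval (-2.8000, 0).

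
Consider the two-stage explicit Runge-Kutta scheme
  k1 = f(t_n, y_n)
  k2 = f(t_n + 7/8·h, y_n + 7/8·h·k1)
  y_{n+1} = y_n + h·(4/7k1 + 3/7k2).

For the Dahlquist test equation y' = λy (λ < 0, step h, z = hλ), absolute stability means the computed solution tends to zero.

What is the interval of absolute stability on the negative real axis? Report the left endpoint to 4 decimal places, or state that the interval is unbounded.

Set f=λy, z=hλ:
  k1=λy_n ⇒ h·k1=z·y_n;  k2=λ(1+7/8z)y_n ⇒ h·k2=z(1+7/8z)y_n
  y_{n+1}/y_n = 1 + 4/7z + 3/7z(1+7/8z) = 1 + z + 3/8z²
  so R(z) = 1 + z + 3/8z².

Find x<0 with |R(x)|<1.
x=-1.67: |R|=0.3758
R=1: x+3/8x²=0 ⇒ x=−8/3=-2.6667; min R=1−1/(4·3/8)=0.3333>−1
Confirm numerically:
  x=-2.630: |R|=0.96384 <1
  x=-1.987: |R|=0.49356 <1
  x=-1.148: |R|=0.34621 <1
  x=-3.218: |R|=1.66532 >1
  x=-2.902: |R|=1.25610 >1
  x=-2.874: |R|=1.22345 >1
So |R|<1 on (-2.6667, 0).

z∈(-2.6667,0).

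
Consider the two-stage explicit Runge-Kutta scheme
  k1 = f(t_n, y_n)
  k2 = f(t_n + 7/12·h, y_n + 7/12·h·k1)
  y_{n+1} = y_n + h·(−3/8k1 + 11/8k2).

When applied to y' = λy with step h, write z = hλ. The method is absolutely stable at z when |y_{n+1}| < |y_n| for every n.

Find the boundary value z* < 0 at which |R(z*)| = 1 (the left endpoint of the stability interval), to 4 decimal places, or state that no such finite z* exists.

Test eqn y'=λy, z=hλ:
  k1=λy_n ⇒ h·k1=z·y_n;  k2=λ(1+7/12z)y_n ⇒ h·k2=z(1+7/12z)y_n
  y_{n+1}/y_n = 1 − 3/8z + 11/8z(1+7/12z) = 1 + z + 77/96z²
  ⇒ R(z) = 1 + z + 77/96z².

Solve |R(x)|<1 on ℝ⁻.
x=-1.61: |R|=1.4691
R=1: x+77/96x²=0 ⇒ x=−96/77=-1.2468; min R=1−1/(4·77/96)=0.6883>−1
Confirm numerically:
  x=-1.174: |R|=0.93149 <1
  x=-1.094: |R|=0.86596 <1
  x=-0.933: |R|=0.76520 <1
  x=-0.543: |R|=0.69349 <1
  x=-1.659: |R|=1.54856 >1
  x=-1.285: |R|=1.03942 >1
Interval (-1.2468, 0).

z* = -1.2468.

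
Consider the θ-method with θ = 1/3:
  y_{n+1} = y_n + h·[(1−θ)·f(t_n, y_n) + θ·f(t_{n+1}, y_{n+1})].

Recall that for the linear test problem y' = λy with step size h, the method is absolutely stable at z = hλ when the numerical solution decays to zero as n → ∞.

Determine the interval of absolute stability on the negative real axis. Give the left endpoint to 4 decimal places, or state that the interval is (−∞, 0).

(-6.0000, 0).

On y'=λy, z=hλ:
  y_{n+1} = y_n + z·[2/3·y_n + 1/3·y_{n+1}] ⇒ (1 − 1/3z)y_{n+1} = (1 + 2/3z)y_n
  R(z) = (1 + 2/3z)/(1 − 1/3z).

Solve |R(x)|<1 on ℝ⁻.
x=-1.57: |R|=0.0306
R=−1: 1+2/3x = −1+1/3x ⇒ -1/3x=2 ⇒ x=2/(-1/3)=-6.0000
Confirm numerically:
  x=-5.783: |R|=0.97529 <1
  x=-4.565: |R|=0.81031 <1
  x=-4.395: |R|=0.78296 <1
  x=-3.841: |R|=0.68440 <1
  x=-6.461: |R|=1.04873 >1
  x=-6.162: |R|=1.01768 >1
Stable set (-6.0000, 0).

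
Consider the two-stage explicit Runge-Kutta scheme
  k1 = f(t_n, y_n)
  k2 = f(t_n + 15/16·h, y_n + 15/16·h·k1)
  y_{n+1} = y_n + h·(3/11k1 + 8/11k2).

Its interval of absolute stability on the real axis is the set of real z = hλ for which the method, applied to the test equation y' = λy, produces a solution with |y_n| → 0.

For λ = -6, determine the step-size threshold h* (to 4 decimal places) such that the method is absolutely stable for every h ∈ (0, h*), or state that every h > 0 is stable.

With y'=λy (z=hλ):
  k1=λy_n ⇒ h·k1=z·y_n;  k2=λ(1+15/16z)y_n ⇒ h·k2=z(1+15/16z)y_n
  y_{n+1}/y_n = 1 + 3/11z + 8/11z(1+15/16z) = 1 + z + 15/22z²
  R(z) = 1 + z + 15/22z².

Boundary: |R(x)|=1, x<0.
x=-0.77: |R|=0.6342
R=1: x+15/22x²=0 ⇒ x=−22/15=-1.4667; min R=1−1/(4·15/22)=0.6333>−1
Confirm numerically:
  x=-1.217: |R|=0.79283 <1
  x=-1.107: |R|=0.72853 <1
  x=-0.742: |R|=0.63338 <1
  x=-0.596: |R|=0.64619 <1
  x=-1.760: |R|=1.35200 >1
  x=-1.594: |R|=1.13839 >1
So |R|<1 on (-1.4667, 0).

(-1.4667,0); λ=-6 ⇒ h* = (22/15)/6 = 0.2444.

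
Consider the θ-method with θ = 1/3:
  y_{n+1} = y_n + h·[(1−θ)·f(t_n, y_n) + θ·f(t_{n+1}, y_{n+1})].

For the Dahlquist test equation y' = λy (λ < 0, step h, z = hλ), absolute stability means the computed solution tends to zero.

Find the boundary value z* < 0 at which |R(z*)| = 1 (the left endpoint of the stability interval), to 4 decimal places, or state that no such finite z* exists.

left endpoint -6.0000.

Set f=λy, z=hλ:
  y_{n+1} = y_n + z·[2/3·y_n + 1/3·y_{n+1}] ⇒ (1 − 1/3z)y_{n+1} = (1 + 2/3z)y_n
  Hence R(z) = (1 + 2/3z)/(1 − 1/3z).

Solve |R(x)|<1 on ℝ⁻.
x=-0.32: |R|=0.7108
R=−1: 1+2/3x = −1+1/3x ⇒ -1/3x=2 ⇒ x=2/(-1/3)=-6.0000
Confirm numerically:
  x=-5.723: |R|=0.96824 <1
  x=-5.204: |R|=0.90297 <1
  x=-4.740: |R|=0.83721 <1
  x=-2.520: |R|=0.36957 <1
  x=-6.458: |R|=1.04842 >1
  x=-6.403: |R|=1.04286 >1
  x=-6.279: |R|=1.03007 >1
Stable set (-6.0000, 0).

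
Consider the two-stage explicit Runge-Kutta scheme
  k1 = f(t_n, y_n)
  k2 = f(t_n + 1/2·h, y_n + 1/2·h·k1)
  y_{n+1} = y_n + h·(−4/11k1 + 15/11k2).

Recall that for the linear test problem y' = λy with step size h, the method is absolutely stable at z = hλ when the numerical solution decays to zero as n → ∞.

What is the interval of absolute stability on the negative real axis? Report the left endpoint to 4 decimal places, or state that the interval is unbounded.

Set f=λy, z=hλ:
  k1=λy_n ⇒ h·k1=z·y_n;  k2=λ(1+1/2z)y_n ⇒ h·k2=z(1+1/2z)y_n
  y_{n+1}/y_n = 1 − 4/11z + 15/11z(1+1/2z) = 1 + z + 15/22z²
  R(z) = 1 + z + 15/22z².

Find x<0 with |R(x)|<1.
x=-0.69: |R|=0.6346
R=1: x+15/22x²=0 ⇒ x=−22/15=-1.4667; min R=1−1/(4·15/22)=0.6333>−1
Confirm numerically:
  x=-1.104: |R|=0.72701 <1
  x=-1.029: |R|=0.69294 <1
  x=-0.982: |R|=0.67549 <1
  x=-0.675: |R|=0.63565 <1
  x=-1.970: |R|=1.67607 >1
  x=-1.626: |R|=1.17664 >1
  x=-1.598: |R|=1.14309 >1
Interval (-1.4667, 0).

(-1.4667, 0).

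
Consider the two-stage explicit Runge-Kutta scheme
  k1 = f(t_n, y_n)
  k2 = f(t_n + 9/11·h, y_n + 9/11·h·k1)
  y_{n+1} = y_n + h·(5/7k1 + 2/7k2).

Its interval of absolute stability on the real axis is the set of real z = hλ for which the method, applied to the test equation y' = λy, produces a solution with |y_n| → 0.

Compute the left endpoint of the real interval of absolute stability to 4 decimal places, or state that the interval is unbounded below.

On y'=λy, z=hλ:
  k1=λy_n ⇒ h·k1=z·y_n;  k2=λ(1+9/11z)y_n ⇒ h·k2=z(1+9/11z)y_n
  y_{n+1}/y_n = 1 + 5/7z + 2/7z(1+9/11z) = 1 + z + 18/77z²
  ⇒ R(z) = 1 + z + 18/77z².

Find x<0 with |R(x)|<1.
x=-1.66: |R|=0.0158
R=1: x+18/77x²=0 ⇒ x=−77/18=-4.2778; min R=1−1/(4·18/77)=-0.0694>−1
Confirm numerically:
  x=-4.213: |R|=0.93620 <1
  x=-2.585: |R|=0.02292 <1
  x=-2.458: |R|=0.04564 <1
  x=-1.870: |R|=0.05254 <1
  x=-4.822: |R|=1.61346 >1
  x=-4.396: |R|=1.12149 >1
So |R|<1 on (-4.2778, 0).

left endpoint -4.2778.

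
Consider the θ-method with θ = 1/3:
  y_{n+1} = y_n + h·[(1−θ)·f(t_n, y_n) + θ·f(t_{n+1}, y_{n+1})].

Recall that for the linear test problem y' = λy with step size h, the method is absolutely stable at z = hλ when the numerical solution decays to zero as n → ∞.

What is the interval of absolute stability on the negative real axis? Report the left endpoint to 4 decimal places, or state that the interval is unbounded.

Set f=λy, z=hλ:
  y_{n+1} = y_n + z·[2/3·y_n + 1/3·y_{n+1}] ⇒ (1 − 1/3z)y_{n+1} = (1 + 2/3z)y_n
  R(z) = (1 + 2/3z)/(1 − 1/3z).

Boundary: |R(x)|=1, x<0.
x=-1.3: |R|=0.0930
R=−1: 1+2/3x = −1+1/3x ⇒ -1/3x=2 ⇒ x=2/(-1/3)=-6.0000
Confirm numerically:
  x=-5.411: |R|=0.92997 <1
  x=-4.964: |R|=0.86991 <1
  x=-2.716: |R|=0.42547 <1
  x=-6.589: |R|=1.06142 >1
  x=-6.552: |R|=1.05779 >1
  x=-6.179: |R|=1.01950 >1
Interval (-6.0000, 0).

(-6.0000, 0).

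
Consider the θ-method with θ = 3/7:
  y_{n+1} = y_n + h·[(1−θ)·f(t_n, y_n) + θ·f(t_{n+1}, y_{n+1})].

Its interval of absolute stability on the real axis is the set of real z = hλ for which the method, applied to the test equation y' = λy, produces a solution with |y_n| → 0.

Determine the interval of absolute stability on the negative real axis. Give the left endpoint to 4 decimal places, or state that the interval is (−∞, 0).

On y'=λy, z=hλ:
  y_{n+1} = y_n + z·[4/7·y_n + 3/7·y_{n+1}] ⇒ (1 − 3/7z)y_{n+1} = (1 + 4/7z)y_n
  R(z) = (1 + 4/7z)/(1 − 3/7z).

Find x<0 with |R(x)|<1.
x=-1.61: |R|=0.0473
R=−1: 1+4/7x = −1+3/7x ⇒ -1/7x=2 ⇒ x=2/(-1/7)=-14.0000
Confirm numerically:
  x=-11.799: |R|=0.94809 <1
  x=-11.091: |R|=0.92777 <1
  x=-8.131: |R|=0.81305 <1
  x=-14.573: |R|=1.01130 >1
  x=-14.571: |R|=1.01126 >1
  x=-14.474: |R|=1.00940 >1
Stable set (-14.0000, 0).

(-14.0000, 0).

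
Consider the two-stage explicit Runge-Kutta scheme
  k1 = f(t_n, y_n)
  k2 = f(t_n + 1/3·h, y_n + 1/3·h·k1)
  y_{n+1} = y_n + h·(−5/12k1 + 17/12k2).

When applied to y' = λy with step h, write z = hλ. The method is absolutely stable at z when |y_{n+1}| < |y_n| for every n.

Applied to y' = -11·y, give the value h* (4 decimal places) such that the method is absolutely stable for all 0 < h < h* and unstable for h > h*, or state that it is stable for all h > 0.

Set f=λy, z=hλ:
  k1=λy_n ⇒ h·k1=z·y_n;  k2=λ(1+1/3z)y_n ⇒ h·k2=z(1+1/3z)y_n
  y_{n+1}/y_n = 1 − 5/12z + 17/12z(1+1/3z) = 1 + z + 17/36z²
  Hence R(z) = 1 + z + 17/36z².

Find x<0 with |R(x)|<1.
x=-0.55: |R|=0.5928
R=1: x+17/36x²=0 ⇒ x=−36/17=-2.1176; min R=1−1/(4·17/36)=0.4706>−1
Confirm numerically:
  x=-2.004: |R|=0.89245 <1
  x=-1.896: |R|=0.80155 <1
  x=-1.836: |R|=0.75581 <1
  x=-1.184: |R|=0.47799 <1
  x=-2.674: |R|=1.70252 >1
  x=-2.621: |R|=1.62300 >1
  x=-2.460: |R|=1.39770 >1
So |R|<1 on (-2.1176, 0).

(-2.1176,0); λ=-11 ⇒ h* = (36/17)/11 = 0.1925.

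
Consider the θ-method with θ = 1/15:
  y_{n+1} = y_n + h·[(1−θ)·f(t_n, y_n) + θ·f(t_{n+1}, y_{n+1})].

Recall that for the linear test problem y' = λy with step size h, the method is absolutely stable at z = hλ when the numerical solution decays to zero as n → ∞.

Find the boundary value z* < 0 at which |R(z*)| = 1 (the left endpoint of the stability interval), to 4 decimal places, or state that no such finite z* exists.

Test eqn y'=λy, z=hλ:
  y_{n+1} = y_n + z·[14/15·y_n + 1/15·y_{n+1}] ⇒ (1 − 1/15z)y_{n+1} = (1 + 14/15z)y_n
  so R(z) = (1 + 14/15z)/(1 − 1/15z).

Need |R(x)|<1, x<0.
x=-1.31: |R|=0.2048
R=−1: 1+14/15x = −1+1/15x ⇒ -13/15x=2 ⇒ x=2/(-13/15)=-2.3077
Confirm numerically:
  x=-1.831: |R|=0.63181 <1
  x=-1.591: |R|=0.43843 <1
  x=-1.428: |R|=0.30387 <1
  x=-2.825: |R|=1.37728 >1
  x=-2.778: |R|=1.34391 >1
  x=-2.434: |R|=1.09418 >1
Interval (-2.3077, 0).

left endpoint -2.3077.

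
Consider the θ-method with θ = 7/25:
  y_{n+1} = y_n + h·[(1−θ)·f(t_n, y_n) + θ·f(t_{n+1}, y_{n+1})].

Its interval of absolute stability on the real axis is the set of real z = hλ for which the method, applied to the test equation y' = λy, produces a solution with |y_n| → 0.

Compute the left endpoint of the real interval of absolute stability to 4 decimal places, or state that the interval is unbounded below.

On y'=λy, z=hλ:
  y_{n+1} = y_n + z·[18/25·y_n + 7/25·y_{n+1}] ⇒ (1 − 7/25z)y_{n+1} = (1 + 18/25z)y_n
  R(z) = (1 + 18/25z)/(1 − 7/25z).

Boundary: |R(x)|=1, x<0.
x=-0.62: |R|=0.4717
R=−1: 1+18/25x = −1+7/25x ⇒ -11/25x=2 ⇒ x=2/(-11/25)=-4.5455
Confirm numerically:
  x=-3.508: |R|=0.76972 <1
  x=-2.939: |R|=0.61225 <1
  x=-1.984: |R|=0.27546 <1
  x=-5.140: |R|=1.10725 >1
  x=-4.694: |R|=1.02824 >1
So |R|<1 on (-4.5455, 0).

z* = -4.5455.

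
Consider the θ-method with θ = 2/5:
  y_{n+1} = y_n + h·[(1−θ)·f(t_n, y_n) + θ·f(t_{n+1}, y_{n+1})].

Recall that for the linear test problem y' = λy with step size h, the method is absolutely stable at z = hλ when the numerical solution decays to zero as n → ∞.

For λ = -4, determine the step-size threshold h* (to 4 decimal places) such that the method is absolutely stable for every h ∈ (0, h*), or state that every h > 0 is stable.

With y'=λy (z=hλ):
  y_{n+1} = y_n + z·[3/5·y_n + 2/5·y_{n+1}] ⇒ (1 − 2/5z)y_{n+1} = (1 + 3/5z)y_n
  Hence R(z) = (1 + 3/5z)/(1 − 2/5z).

Find x<0 with |R(x)|<1.
x=-1.55: |R|=0.0432
R=−1: 1+3/5x = −1+2/5x ⇒ -1/5x=2 ⇒ x=2/(-1/5)=-10.0000
Confirm numerically:
  x=-9.512: |R|=0.97969 <1
  x=-9.414: |R|=0.97541 <1
  x=-7.969: |R|=0.90300 <1
  x=-10.552: |R|=1.02115 >1
  x=-10.101: |R|=1.00401 >1
So |R|<1 on (-10.0000, 0).

(-10.0000,0); λ=-4 ⇒ h* = (10)/4 = 2.5000.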